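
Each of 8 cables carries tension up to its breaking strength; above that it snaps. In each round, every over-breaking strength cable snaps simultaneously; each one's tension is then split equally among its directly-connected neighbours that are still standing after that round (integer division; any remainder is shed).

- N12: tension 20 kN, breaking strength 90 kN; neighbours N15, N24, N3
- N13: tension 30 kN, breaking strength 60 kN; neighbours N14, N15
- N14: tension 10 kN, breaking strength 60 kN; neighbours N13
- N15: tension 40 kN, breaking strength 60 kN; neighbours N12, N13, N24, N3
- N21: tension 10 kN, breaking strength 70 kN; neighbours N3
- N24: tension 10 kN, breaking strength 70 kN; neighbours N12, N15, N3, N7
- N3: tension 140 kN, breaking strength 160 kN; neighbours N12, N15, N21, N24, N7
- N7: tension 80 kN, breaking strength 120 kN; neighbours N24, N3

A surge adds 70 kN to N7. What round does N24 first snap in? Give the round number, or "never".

2

Round 1 — N7 at 150 > 120. N7 snaps.
  N7 sheds 150 kN to N24, N3: 75 each.
    N24: 10+75 = 85 > 70
    N3: 140+75 = 215 > 160
Round 2 — N24, N3 snap.
  N24 sheds 85 kN to N12, N15: 42 each (1 lost).
    N12: 20+42 = 62 ≤ 90
    N15: 40+42 = 82 > 60
  N3 sheds 215 kN to N12, N15, N21: 71 each (2 lost).
    N12: 62+71 = 133 > 90
    N15: 82+71 = 153 > 60
    N21: 10+71 = 81 > 70
Round 3 — N12, N15, N21 snap.
  N12 sheds 133 kN: no online neighbours, lost.
  N15 sheds 153 kN to N13: 153 each.
    N13: 30+153 = 183 > 60
  N21 sheds 81 kN: no online neighbours, lost.
Round 4 — N13 snaps.
  N13 sheds 183 kN to N14: 183 each.
    N14: 10+183 = 193 > 60
Round 5 — N14 snaps.
  N14 sheds 193 kN: no online neighbours, lost.
No further breaks.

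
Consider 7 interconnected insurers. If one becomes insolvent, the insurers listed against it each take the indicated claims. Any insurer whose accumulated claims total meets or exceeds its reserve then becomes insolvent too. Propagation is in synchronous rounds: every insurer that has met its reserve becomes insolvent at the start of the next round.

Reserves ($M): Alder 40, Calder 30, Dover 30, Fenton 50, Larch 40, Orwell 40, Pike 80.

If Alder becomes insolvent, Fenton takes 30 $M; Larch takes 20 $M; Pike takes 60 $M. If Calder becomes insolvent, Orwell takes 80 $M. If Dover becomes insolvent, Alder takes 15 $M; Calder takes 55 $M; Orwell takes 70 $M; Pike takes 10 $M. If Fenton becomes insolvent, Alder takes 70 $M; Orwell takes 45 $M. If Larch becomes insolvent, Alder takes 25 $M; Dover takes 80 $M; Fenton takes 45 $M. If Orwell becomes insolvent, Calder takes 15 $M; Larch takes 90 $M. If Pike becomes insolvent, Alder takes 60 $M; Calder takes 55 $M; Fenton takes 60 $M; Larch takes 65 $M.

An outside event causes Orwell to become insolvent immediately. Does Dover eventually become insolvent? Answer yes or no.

Round 1 — Orwell becomes insolvent (initial).
  Calder: +15 → 15 < 30
  Larch: +90 → 90 ≥ 40
Round 2 — Larch becomes insolvent.
  Alder: +25 → 25 < 40
  Dover: +80 → 80 ≥ 30
  Fenton: +45 → 45 < 50
Round 3 — Dover becomes insolvent.
  Alder: +15 → 40 ≥ 40
  Calder: +55 → 70 ≥ 30
  Pike: +10 → 10 < 80
Round 4 — Alder, Calder become insolvent.
  Fenton: +30 → 75 ≥ 50
  Pike: +60 → 70 < 80
Round 5 — Fenton becomes insolvent.
No further insolvencies.

yes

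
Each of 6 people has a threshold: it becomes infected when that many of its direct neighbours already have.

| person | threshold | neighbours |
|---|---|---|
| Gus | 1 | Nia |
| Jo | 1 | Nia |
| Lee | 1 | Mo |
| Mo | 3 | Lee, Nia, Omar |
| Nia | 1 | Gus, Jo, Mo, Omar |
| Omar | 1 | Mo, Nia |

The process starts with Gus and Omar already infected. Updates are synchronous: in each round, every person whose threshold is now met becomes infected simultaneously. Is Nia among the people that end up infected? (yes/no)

Round 1 — Gus, Omar become infected (initial).
Round 2 — checking thresholds:
  Mo: 1 of 3 neighbours < 3, below threshold.
  Nia: 2 of 4 neighbours ≥ 1, becomes infected.
Round 3 — checking thresholds:
  Jo: 1 of 1 neighbours ≥ 1, becomes infected.
  Mo: 2 of 3 neighbours < 3, below threshold.
Round 4 — no new infections; cascade stops.

yes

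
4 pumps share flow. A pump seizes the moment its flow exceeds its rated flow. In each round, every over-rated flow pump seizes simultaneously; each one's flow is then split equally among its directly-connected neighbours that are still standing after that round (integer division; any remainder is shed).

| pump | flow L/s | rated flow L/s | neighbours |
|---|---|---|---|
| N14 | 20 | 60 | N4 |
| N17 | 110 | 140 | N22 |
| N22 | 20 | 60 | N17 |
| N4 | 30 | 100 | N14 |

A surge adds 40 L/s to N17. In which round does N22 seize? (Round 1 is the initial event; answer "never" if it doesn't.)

Round 1 — N17 at 150 > 140. N17 seizes.
  N17 sheds 150 L/s to N22: 150 each.
    N22: 20+150 = 170 > 60
Round 2 — N22 seizes.
  N22 sheds 170 L/s: no online neighbours, lost.
No further seizures.

2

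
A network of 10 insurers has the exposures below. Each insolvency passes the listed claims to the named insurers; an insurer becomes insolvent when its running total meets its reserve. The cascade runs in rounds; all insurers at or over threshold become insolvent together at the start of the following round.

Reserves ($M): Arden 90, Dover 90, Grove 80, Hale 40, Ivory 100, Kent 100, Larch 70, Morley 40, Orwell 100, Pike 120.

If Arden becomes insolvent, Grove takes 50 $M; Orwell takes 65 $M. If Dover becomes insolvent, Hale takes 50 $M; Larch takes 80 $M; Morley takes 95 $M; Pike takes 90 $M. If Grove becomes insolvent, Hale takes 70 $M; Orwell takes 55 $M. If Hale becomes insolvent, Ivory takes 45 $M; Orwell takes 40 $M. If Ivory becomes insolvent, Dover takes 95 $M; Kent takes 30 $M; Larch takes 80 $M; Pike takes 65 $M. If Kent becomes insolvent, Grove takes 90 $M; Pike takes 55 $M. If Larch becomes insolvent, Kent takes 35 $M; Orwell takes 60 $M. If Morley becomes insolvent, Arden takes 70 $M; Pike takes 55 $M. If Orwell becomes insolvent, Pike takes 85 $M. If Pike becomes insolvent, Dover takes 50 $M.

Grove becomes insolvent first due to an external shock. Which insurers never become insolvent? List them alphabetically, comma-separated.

Arden, Dover, Ivory, Kent, Larch, Morley, Orwell, Pike

Round 1 — Grove becomes insolvent (initial).
  Hale: +70 → 70 ≥ 40
  Orwell: +55 → 55 < 100
Round 2 — Hale becomes insolvent.
  Ivory: +45 → 45 < 100
  Orwell: +40 → 95 < 100
No further insolvencies.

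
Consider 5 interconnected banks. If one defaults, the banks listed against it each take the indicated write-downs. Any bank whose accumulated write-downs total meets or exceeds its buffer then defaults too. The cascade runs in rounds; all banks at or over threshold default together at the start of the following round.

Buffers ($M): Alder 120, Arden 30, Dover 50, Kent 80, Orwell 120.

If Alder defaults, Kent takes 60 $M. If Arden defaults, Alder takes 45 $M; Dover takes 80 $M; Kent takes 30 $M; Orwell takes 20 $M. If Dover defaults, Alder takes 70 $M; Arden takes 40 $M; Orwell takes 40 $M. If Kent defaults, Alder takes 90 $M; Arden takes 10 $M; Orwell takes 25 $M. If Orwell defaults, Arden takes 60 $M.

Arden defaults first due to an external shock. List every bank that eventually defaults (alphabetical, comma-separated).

Arden, Dover

Round 1 — Arden defaults (initial).
  Alder: +45 → 45 < 120
  Dover: +80 → 80 ≥ 50
  Kent: +30 → 30 < 80
  Orwell: +20 → 20 < 120
Round 2 — Dover defaults.
  Alder: +70 → 115 < 120
  Orwell: +40 → 60 < 120
No further defaults.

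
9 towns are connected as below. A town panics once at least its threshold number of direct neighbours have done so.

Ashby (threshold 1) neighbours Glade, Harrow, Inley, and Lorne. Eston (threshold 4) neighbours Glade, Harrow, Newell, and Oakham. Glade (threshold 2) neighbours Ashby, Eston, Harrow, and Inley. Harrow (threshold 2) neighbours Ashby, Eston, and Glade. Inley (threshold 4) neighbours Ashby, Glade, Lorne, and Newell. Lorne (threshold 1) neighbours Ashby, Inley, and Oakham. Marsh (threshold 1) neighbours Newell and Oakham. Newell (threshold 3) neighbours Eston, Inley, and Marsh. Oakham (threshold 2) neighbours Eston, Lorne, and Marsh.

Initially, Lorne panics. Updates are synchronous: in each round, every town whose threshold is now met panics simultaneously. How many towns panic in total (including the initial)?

2

Round 1 — Lorne panics (initial).
Round 2 — checking thresholds:
  Ashby: 1 of 4 neighbours ≥ 1, panics.
  Inley: 1 of 4 neighbours < 4, not yet.
  Oakham: 1 of 3 neighbours < 2, not yet.
Round 3 — no new panics; cascade stops.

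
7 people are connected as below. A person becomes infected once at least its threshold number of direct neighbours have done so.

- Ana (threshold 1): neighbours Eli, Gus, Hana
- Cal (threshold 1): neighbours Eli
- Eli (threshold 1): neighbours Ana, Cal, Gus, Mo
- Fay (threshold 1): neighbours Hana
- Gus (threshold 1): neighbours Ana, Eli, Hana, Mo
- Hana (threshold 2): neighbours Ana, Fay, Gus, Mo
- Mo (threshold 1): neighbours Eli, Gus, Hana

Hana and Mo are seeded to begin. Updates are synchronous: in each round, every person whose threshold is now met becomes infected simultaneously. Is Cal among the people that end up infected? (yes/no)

Round 1 — Hana, Mo become infected (initial).
Round 2 — checking thresholds:
  Ana: 1 of 3 neighbours ≥ 1, becomes infected.
  Eli: 1 of 4 neighbours ≥ 1, becomes infected.
  Fay: 1 of 1 neighbours ≥ 1, becomes infected.
  Gus: 2 of 4 neighbours ≥ 1, becomes infected.
Round 3 — checking thresholds:
  Cal: 1 of 1 neighbours ≥ 1, becomes infected.
Round 4 — no new infections; cascade stops.

yes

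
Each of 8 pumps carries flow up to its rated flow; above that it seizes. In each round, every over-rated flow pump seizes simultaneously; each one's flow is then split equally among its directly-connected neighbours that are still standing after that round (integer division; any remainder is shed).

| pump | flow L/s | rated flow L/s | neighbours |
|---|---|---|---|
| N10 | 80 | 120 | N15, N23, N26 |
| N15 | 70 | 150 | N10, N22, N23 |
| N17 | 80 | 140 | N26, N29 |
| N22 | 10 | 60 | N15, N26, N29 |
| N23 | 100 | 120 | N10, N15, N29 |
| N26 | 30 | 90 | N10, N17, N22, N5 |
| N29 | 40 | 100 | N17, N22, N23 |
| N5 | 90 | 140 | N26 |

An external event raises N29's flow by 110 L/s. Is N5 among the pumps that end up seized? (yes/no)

Round 1 — N29 at 150 > 100. N29 seizes.
  N29 sheds 150 L/s to N17, N22, N23: 50 each.
    N17: 80+50 = 130 ≤ 140
    N22: 10+50 = 60 ≤ 60
    N23: 100+50 = 150 > 120
Round 2 — N23 seizes.
  N23 sheds 150 L/s to N10, N15: 75 each.
    N10: 80+75 = 155 > 120
    N15: 70+75 = 145 ≤ 150
Round 3 — N10 seizes.
  N10 sheds 155 L/s to N15, N26: 77 each (1 lost).
    N15: 145+77 = 222 > 150
    N26: 30+77 = 107 > 90
Round 4 — N15, N26 seize.
  N15 sheds 222 L/s to N22: 222 each.
    N22: 60+222 = 282 > 60
  N26 sheds 107 L/s to N17, N22, N5: 35 each (2 lost).
    N17: 130+35 = 165 > 140
    N22: 282+35 = 317 > 60
    N5: 90+35 = 125 ≤ 140
Round 5 — N17, N22 seize.
  N17 sheds 165 L/s: no online neighbours, lost.
  N22 sheds 317 L/s: no online neighbours, lost.
No further seizures.

no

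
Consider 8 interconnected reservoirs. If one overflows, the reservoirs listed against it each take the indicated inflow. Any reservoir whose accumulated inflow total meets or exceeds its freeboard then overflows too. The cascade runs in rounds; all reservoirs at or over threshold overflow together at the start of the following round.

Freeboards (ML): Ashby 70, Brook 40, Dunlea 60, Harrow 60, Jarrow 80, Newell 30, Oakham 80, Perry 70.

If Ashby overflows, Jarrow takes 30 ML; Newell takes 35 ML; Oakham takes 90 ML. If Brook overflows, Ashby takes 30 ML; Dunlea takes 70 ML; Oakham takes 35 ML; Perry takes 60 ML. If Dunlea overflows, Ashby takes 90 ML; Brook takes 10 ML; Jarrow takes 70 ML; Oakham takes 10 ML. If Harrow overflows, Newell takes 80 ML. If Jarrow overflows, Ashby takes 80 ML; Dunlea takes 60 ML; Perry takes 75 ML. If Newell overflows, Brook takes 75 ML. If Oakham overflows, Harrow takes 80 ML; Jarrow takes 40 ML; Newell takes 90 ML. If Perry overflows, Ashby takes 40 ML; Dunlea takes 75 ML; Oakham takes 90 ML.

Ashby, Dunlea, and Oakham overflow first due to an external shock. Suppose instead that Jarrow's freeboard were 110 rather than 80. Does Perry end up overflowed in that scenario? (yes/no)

yes

With Jarrow's freeboard at 110:
Round 1 — Ashby, Dunlea, Oakham overflow (initial).
  Brook: +10 → 10 < 40
  Harrow: +80 → 80 ≥ 60
  Jarrow: +30+70+40 → 140 ≥ 110
  Newell: +35+90 → 125 ≥ 30
Round 2 — Harrow, Jarrow, Newell overflow.
  Brook: +75 → 85 ≥ 40
  Perry: +75 → 75 ≥ 70
Round 3 — Brook, Perry overflow.
No further overflows.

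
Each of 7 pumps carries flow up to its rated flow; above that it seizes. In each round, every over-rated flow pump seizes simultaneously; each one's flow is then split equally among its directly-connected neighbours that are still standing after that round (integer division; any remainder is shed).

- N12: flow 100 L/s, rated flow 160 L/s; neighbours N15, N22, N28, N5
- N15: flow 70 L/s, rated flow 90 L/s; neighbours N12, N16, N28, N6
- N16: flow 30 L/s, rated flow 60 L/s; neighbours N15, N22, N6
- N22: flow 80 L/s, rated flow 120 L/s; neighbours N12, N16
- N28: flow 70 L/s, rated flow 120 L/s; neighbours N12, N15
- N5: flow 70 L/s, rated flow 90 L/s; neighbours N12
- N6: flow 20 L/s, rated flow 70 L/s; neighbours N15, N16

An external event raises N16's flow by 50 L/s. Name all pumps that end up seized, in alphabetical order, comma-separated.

Round 1 — N16 at 80 > 60. N16 seizes.
  N16 sheds 80 L/s to N15, N22, N6: 26 each (2 lost).
    N15: 70+26 = 96 > 90
    N22: 80+26 = 106 ≤ 120
    N6: 20+26 = 46 ≤ 70
Round 2 — N15 seizes.
  N15 sheds 96 L/s to N12, N28, N6: 32 each.
    N12: 100+32 = 132 ≤ 160
    N28: 70+32 = 102 ≤ 120
    N6: 46+32 = 78 > 70
Round 3 — N6 seizes.
  N6 sheds 78 L/s: no online neighbours, lost.
No further seizures.

N15, N16, N6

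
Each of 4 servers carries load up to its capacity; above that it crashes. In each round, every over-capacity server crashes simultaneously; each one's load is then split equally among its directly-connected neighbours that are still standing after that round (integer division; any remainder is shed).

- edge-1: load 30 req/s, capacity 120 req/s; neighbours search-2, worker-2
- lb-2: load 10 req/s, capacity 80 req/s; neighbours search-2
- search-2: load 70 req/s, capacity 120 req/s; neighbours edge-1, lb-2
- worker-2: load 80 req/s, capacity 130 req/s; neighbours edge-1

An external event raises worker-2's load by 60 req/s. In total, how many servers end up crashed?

4

Round 1 — worker-2 at 140 > 130. worker-2 crashes.
  worker-2 sheds 140 req/s to edge-1: 140 each.
    edge-1: 30+140 = 170 > 120
Round 2 — edge-1 crashes.
  edge-1 sheds 170 req/s to search-2: 170 each.
    search-2: 70+170 = 240 > 120
Round 3 — search-2 crashes.
  search-2 sheds 240 req/s to lb-2: 240 each.
    lb-2: 10+240 = 250 > 80
Round 4 — lb-2 crashes.
  lb-2 sheds 250 req/s: no online neighbours, lost.
No further crashes.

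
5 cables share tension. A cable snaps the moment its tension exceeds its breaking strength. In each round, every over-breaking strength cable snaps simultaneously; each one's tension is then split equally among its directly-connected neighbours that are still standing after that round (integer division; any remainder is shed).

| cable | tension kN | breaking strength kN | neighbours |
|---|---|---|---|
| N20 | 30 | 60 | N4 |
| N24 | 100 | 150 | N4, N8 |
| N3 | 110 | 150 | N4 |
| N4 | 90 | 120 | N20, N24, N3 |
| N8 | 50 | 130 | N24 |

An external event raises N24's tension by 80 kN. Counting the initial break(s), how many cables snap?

5

Round 1 — N24 at 180 > 150. N24 snaps.
  N24 sheds 180 kN to N4, N8: 90 each.
    N4: 90+90 = 180 > 120
    N8: 50+90 = 140 > 130
Round 2 — N4, N8 snap.
  N4 sheds 180 kN to N20, N3: 90 each.
    N20: 30+90 = 120 > 60
    N3: 110+90 = 200 > 150
  N8 sheds 140 kN: no online neighbours, lost.
Round 3 — N20, N3 snap.
  N20 sheds 120 kN: no online neighbours, lost.
  N3 sheds 200 kN: no online neighbours, lost.
No further breaks.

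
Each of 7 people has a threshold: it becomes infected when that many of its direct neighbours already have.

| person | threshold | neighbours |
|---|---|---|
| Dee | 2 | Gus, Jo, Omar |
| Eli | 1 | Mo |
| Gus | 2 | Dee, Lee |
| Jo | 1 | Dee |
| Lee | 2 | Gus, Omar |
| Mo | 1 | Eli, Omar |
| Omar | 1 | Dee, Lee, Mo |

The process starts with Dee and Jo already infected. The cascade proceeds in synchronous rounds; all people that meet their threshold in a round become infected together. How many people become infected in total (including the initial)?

5

Round 1 — Dee, Jo become infected (initial).
Round 2 — checking thresholds:
  Gus: 1 of 2 neighbours < 2, below threshold.
  Omar: 1 of 3 neighbours ≥ 1, becomes infected.
Round 3 — checking thresholds:
  Gus: 1 of 2 neighbours < 2, below threshold.
  Lee: 1 of 2 neighbours < 2, below threshold.
  Mo: 1 of 2 neighbours ≥ 1, becomes infected.
Round 4 — checking thresholds:
  Eli: 1 of 1 neighbours ≥ 1, becomes infected.
  Gus: 1 of 2 neighbours < 2, below threshold.
  Lee: 1 of 2 neighbours < 2, below threshold.
Round 5 — no new infections; cascade stops.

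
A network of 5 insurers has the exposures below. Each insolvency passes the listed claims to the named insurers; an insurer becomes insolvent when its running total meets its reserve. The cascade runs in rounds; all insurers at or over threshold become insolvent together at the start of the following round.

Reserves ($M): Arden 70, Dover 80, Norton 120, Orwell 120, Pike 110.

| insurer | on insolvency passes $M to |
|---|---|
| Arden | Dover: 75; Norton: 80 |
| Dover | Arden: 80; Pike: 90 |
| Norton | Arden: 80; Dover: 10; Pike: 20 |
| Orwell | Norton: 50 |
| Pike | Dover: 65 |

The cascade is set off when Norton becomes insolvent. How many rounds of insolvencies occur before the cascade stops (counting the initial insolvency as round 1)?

4

Round 1 — Norton becomes insolvent (initial).
  Arden: +80 → 80 ≥ 70
  Dover: +10 → 10 < 80
  Pike: +20 → 20 < 110
Round 2 — Arden becomes insolvent.
  Dover: +75 → 85 ≥ 80
Round 3 — Dover becomes insolvent.
  Pike: +90 → 110 ≥ 110
Round 4 — Pike becomes insolvent.
No further insolvencies.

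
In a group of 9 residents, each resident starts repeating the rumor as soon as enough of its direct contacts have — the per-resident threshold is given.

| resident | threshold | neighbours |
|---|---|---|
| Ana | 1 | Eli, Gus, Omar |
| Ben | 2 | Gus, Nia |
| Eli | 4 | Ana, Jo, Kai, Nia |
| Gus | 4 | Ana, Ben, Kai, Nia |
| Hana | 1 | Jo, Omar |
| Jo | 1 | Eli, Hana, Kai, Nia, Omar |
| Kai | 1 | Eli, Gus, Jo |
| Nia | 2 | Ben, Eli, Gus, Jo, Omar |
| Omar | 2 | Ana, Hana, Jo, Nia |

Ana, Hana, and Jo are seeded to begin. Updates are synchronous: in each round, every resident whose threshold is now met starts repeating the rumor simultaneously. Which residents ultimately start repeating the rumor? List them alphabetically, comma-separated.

Ana, Eli, Hana, Jo, Kai, Nia, Omar

Round 1 — Ana, Hana, Jo start repeating the rumor (initial).
Round 2 — checking thresholds:
  Eli: 2 of 4 neighbours < 4, holds.
  Gus: 1 of 4 neighbours < 4, holds.
  Kai: 1 of 3 neighbours ≥ 1, starts repeating the rumor.
  Nia: 1 of 5 neighbours < 2, holds.
  Omar: 3 of 4 neighbours ≥ 2, starts repeating the rumor.
Round 3 — checking thresholds:
  Eli: 3 of 4 neighbours < 4, holds.
  Gus: 2 of 4 neighbours < 4, holds.
  Nia: 2 of 5 neighbours ≥ 2, starts repeating the rumor.
Round 4 — checking thresholds:
  Ben: 1 of 2 neighbours < 2, holds.
  Eli: 4 of 4 neighbours ≥ 4, starts repeating the rumor.
  Gus: 3 of 4 neighbours < 4, holds.
Round 5 — no new spreads; cascade stops.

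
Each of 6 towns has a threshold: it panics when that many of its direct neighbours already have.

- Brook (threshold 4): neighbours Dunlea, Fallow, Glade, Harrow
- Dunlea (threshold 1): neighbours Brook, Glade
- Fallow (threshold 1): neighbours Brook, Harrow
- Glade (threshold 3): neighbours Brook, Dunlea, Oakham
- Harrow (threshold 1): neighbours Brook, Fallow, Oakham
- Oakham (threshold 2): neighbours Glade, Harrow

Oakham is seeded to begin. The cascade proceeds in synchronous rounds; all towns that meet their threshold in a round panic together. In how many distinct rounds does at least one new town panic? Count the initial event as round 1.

Round 1 — Oakham panics (initial).
Round 2 — checking thresholds:
  Glade: 1 of 3 neighbours < 3, below threshold.
  Harrow: 1 of 3 neighbours ≥ 1, panics.
Round 3 — checking thresholds:
  Brook: 1 of 4 neighbours < 4, below threshold.
  Fallow: 1 of 2 neighbours ≥ 1, panics.
  Glade: 1 of 3 neighbours < 3, below threshold.
Round 4 — no new panics; cascade stops.

3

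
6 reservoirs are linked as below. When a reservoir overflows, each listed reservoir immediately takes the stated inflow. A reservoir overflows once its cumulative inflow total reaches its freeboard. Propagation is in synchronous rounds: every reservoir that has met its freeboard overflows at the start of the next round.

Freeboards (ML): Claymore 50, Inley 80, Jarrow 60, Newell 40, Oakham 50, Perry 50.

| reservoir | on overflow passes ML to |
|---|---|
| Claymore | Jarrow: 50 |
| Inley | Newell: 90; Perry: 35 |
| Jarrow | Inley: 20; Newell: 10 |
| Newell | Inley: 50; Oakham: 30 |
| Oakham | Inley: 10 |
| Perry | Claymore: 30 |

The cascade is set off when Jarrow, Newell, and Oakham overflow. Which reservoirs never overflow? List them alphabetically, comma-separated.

Claymore, Perry

Round 1 — Jarrow, Newell, Oakham overflow (initial).
  Inley: +20+50+10 → 80 ≥ 80
Round 2 — Inley overflows.
  Perry: +35 → 35 < 50
No further overflows.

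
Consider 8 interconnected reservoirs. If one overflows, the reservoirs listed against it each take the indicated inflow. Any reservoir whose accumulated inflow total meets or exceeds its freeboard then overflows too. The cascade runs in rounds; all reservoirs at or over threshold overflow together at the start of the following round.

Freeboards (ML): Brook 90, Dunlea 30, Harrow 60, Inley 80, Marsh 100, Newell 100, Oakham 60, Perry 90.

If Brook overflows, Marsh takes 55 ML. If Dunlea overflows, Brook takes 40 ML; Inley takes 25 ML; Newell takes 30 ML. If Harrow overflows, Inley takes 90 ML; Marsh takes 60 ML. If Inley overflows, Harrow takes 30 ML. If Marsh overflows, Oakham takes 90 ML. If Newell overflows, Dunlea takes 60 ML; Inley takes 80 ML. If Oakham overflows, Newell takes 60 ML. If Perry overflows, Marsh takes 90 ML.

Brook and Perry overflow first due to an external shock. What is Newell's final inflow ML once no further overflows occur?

Round 1 — Brook, Perry overflow (initial).
  Marsh: +55+90 → 145 ≥ 100
Round 2 — Marsh overflows.
  Oakham: +90 → 90 ≥ 60
Round 3 — Oakham overflows.
  Newell: +60 → 60 < 100
No further overflows.

60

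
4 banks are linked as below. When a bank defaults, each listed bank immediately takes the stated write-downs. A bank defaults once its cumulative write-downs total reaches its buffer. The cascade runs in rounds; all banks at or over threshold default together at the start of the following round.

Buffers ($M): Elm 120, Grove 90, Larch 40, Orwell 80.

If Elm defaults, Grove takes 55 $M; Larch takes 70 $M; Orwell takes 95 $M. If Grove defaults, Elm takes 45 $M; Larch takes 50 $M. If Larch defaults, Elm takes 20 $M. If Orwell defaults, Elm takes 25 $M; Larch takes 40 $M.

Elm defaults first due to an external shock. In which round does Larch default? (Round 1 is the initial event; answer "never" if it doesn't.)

Round 1 — Elm defaults (initial).
  Grove: +55 → 55 < 90
  Larch: +70 → 70 ≥ 40
  Orwell: +95 → 95 ≥ 80
Round 2 — Larch, Orwell default.
No further defaults.

2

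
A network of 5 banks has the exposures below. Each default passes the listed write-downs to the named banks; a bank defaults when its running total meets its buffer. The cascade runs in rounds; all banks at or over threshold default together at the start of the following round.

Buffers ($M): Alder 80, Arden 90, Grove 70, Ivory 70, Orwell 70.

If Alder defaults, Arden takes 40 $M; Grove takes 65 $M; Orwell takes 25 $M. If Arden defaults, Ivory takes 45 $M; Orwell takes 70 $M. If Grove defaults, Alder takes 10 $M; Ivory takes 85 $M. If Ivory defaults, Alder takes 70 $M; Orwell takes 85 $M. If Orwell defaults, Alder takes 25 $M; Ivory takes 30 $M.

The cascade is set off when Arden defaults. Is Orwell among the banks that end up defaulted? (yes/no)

yes

Round 1 — Arden defaults (initial).
  Ivory: +45 → 45 < 70
  Orwell: +70 → 70 ≥ 70
Round 2 — Orwell defaults.
  Alder: +25 → 25 < 80
  Ivory: +30 → 75 ≥ 70
Round 3 — Ivory defaults.
  Alder: +70 → 95 ≥ 80
Round 4 — Alder defaults.
  Grove: +65 → 65 < 70
No further defaults.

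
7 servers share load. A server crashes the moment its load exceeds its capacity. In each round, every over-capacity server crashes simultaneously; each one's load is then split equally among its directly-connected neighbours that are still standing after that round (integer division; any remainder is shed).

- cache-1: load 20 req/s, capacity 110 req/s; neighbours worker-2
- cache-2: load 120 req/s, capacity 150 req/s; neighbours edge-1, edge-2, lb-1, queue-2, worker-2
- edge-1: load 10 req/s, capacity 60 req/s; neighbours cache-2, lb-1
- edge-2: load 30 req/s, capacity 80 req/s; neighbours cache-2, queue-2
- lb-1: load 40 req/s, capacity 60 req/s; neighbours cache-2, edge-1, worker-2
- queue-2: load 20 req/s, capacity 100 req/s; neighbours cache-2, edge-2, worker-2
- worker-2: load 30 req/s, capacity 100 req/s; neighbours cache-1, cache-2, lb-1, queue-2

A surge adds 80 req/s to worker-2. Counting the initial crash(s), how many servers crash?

Round 1 — worker-2 at 110 > 100. worker-2 crashes.
  worker-2 sheds 110 req/s to cache-1, cache-2, lb-1, queue-2: 27 each (2 lost).
    cache-1: 20+27 = 47 ≤ 110
    cache-2: 120+27 = 147 ≤ 150
    lb-1: 40+27 = 67 > 60
    queue-2: 20+27 = 47 ≤ 100
Round 2 — lb-1 crashes.
  lb-1 sheds 67 req/s to cache-2, edge-1: 33 each (1 lost).
    cache-2: 147+33 = 180 > 150
    edge-1: 10+33 = 43 ≤ 60
Round 3 — cache-2 crashes.
  cache-2 sheds 180 req/s to edge-1, edge-2, queue-2: 60 each.
    edge-1: 43+60 = 103 > 60
    edge-2: 30+60 = 90 > 80
    queue-2: 47+60 = 107 > 100
Round 4 — edge-1, edge-2, queue-2 crash.
  edge-1 sheds 103 req/s: no online neighbours, lost.
  edge-2 sheds 90 req/s: no online neighbours, lost.
  queue-2 sheds 107 req/s: no online neighbours, lost.
No further crashes.

6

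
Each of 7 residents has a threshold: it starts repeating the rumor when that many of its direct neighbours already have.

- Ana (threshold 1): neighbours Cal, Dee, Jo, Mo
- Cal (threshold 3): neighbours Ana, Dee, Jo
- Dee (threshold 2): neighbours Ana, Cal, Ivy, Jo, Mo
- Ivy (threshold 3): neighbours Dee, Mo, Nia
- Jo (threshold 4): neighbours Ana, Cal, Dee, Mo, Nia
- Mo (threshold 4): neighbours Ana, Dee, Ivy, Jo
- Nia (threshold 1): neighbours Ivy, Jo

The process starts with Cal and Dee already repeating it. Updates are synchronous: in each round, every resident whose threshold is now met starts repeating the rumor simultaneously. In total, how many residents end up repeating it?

Round 1 — Cal, Dee start repeating the rumor (initial).
Round 2 — checking thresholds:
  Ana: 2 of 4 neighbours ≥ 1, starts repeating the rumor.
  Ivy: 1 of 3 neighbours < 3, below threshold.
  Jo: 2 of 5 neighbours < 4, below threshold.
  Mo: 1 of 4 neighbours < 4, below threshold.
Round 3 — no new spreads; cascade stops.

3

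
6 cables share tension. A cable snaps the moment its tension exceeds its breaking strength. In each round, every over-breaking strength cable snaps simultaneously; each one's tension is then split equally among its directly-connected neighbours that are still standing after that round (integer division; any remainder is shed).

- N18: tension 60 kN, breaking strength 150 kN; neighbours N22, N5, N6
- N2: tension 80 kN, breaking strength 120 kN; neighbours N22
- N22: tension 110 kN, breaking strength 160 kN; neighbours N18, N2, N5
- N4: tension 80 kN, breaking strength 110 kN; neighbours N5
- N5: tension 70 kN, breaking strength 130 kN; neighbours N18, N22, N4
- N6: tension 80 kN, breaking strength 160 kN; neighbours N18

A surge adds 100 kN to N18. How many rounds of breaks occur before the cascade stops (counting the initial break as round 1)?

Round 1 — N18 at 160 > 150. N18 snaps.
  N18 sheds 160 kN to N22, N5, N6: 53 each (1 lost).
    N22: 110+53 = 163 > 160
    N5: 70+53 = 123 ≤ 130
    N6: 80+53 = 133 ≤ 160
Round 2 — N22 snaps.
  N22 sheds 163 kN to N2, N5: 81 each (1 lost).
    N2: 80+81 = 161 > 120
    N5: 123+81 = 204 > 130
Round 3 — N2, N5 snap.
  N2 sheds 161 kN: no online neighbours, lost.
  N5 sheds 204 kN to N4: 204 each.
    N4: 80+204 = 284 > 110
Round 4 — N4 snaps.
  N4 sheds 284 kN: no online neighbours, lost.
No further breaks.

4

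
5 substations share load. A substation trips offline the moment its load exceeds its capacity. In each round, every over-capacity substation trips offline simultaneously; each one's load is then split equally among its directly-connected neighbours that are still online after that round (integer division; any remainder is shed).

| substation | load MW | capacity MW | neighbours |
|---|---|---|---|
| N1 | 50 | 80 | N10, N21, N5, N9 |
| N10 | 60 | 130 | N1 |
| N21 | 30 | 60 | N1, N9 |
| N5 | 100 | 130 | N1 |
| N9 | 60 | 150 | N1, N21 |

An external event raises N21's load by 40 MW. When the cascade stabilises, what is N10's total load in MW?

88

Round 1 — N21 at 70 > 60. N21 trips offline.
  N21 sheds 70 MW to N1, N9: 35 each.
    N1: 50+35 = 85 > 80
    N9: 60+35 = 95 ≤ 150
Round 2 — N1 trips offline.
  N1 sheds 85 MW to N10, N5, N9: 28 each (1 lost).
    N10: 60+28 = 88 ≤ 130
    N5: 100+28 = 128 ≤ 130
    N9: 95+28 = 123 ≤ 150
No further trips.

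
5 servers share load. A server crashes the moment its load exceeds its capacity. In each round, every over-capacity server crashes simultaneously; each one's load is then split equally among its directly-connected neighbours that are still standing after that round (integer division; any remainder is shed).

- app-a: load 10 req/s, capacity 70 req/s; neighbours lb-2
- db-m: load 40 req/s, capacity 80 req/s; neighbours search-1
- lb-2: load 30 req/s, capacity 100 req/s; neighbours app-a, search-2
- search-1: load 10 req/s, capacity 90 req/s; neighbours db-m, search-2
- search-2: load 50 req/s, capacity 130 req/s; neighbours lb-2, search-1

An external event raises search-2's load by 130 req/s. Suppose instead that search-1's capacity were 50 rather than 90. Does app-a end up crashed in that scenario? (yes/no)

yes

With search-1's capacity at 50:
Round 1 — search-2 at 180 > 130. search-2 crashes.
  search-2 sheds 180 req/s to lb-2, search-1: 90 each.
    lb-2: 30+90 = 120 > 100
    search-1: 10+90 = 100 > 50
Round 2 — lb-2, search-1 crash.
  lb-2 sheds 120 req/s to app-a: 120 each.
    app-a: 10+120 = 130 > 70
  search-1 sheds 100 req/s to db-m: 100 each.
    db-m: 40+100 = 140 > 80
Round 3 — app-a, db-m crash.
  app-a sheds 130 req/s: no online neighbours, lost.
  db-m sheds 140 req/s: no online neighbours, lost.
No further crashes.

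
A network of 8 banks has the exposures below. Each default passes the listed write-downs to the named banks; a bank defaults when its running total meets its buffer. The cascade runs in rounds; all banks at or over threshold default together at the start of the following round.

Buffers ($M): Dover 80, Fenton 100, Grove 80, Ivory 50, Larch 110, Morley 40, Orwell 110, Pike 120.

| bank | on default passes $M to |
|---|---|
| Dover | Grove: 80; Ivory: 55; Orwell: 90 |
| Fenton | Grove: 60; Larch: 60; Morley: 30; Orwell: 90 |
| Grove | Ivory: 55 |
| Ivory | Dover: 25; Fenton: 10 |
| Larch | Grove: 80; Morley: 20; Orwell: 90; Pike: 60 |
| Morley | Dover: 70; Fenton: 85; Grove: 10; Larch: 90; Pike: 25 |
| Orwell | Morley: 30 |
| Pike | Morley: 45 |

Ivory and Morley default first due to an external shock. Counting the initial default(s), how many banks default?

4

Round 1 — Ivory, Morley default (initial).
  Dover: +25+70 → 95 ≥ 80
  Fenton: +10+85 → 95 < 100
  Grove: +10 → 10 < 80
  Larch: +90 → 90 < 110
  Pike: +25 → 25 < 120
Round 2 — Dover defaults.
  Grove: +80 → 90 ≥ 80
  Orwell: +90 → 90 < 110
Round 3 — Grove defaults.
No further defaults.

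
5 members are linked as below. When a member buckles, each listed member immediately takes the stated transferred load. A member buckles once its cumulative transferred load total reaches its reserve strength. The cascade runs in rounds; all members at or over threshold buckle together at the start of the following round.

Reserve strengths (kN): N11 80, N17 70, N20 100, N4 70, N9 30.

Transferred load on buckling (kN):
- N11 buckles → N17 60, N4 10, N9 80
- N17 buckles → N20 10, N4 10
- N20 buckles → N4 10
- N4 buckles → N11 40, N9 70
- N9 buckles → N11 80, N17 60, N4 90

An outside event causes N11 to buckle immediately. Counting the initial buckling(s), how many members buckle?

Round 1 — N11 buckles (initial).
  N17: +60 → 60 < 70
  N4: +10 → 10 < 70
  N9: +80 → 80 ≥ 30
Round 2 — N9 buckles.
  N17: +60 → 120 ≥ 70
  N4: +90 → 100 ≥ 70
Round 3 — N17, N4 buckle.
  N20: +10 → 10 < 100
No further bucklings.

4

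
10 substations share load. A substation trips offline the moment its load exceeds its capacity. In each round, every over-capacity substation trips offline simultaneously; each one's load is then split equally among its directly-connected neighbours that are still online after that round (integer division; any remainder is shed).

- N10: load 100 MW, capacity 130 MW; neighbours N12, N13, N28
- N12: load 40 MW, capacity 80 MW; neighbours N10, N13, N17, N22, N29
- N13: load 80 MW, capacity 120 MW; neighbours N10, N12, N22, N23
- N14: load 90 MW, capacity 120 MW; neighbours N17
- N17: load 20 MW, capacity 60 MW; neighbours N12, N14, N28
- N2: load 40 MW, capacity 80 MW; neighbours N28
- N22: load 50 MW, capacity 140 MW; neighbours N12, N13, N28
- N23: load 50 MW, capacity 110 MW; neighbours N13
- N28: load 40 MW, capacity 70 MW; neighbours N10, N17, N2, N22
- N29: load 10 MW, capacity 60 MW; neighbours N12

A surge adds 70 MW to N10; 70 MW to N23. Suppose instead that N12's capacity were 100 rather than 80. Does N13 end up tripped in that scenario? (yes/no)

With N12's capacity at 100:
Round 1 — N10 at 170 > 130; N23 at 120 > 110. N10, N23 trip offline.
  N10 sheds 170 MW to N12, N13, N28: 56 each (2 lost).
    N12: 40+56 = 96 ≤ 100
    N13: 80+56 = 136 > 120
    N28: 40+56 = 96 > 70
  N23 sheds 120 MW to N13: 120 each.
    N13: 136+120 = 256 > 120
Round 2 — N13, N28 trip offline.
  N13 sheds 256 MW to N12, N22: 128 each.
    N12: 96+128 = 224 > 100
    N22: 50+128 = 178 > 140
  N28 sheds 96 MW to N17, N2, N22: 32 each.
    N17: 20+32 = 52 ≤ 60
    N2: 40+32 = 72 ≤ 80
    N22: 178+32 = 210 > 140
Round 3 — N12, N22 trip offline.
  N12 sheds 224 MW to N17, N29: 112 each.
    N17: 52+112 = 164 > 60
    N29: 10+112 = 122 > 60
  N22 sheds 210 MW: no online neighbours, lost.
Round 4 — N17, N29 trip offline.
  N17 sheds 164 MW to N14: 164 each.
    N14: 90+164 = 254 > 120
  N29 sheds 122 MW: no online neighbours, lost.
Round 5 — N14 trips offline.
  N14 sheds 254 MW: no online neighbours, lost.
No further trips.

yes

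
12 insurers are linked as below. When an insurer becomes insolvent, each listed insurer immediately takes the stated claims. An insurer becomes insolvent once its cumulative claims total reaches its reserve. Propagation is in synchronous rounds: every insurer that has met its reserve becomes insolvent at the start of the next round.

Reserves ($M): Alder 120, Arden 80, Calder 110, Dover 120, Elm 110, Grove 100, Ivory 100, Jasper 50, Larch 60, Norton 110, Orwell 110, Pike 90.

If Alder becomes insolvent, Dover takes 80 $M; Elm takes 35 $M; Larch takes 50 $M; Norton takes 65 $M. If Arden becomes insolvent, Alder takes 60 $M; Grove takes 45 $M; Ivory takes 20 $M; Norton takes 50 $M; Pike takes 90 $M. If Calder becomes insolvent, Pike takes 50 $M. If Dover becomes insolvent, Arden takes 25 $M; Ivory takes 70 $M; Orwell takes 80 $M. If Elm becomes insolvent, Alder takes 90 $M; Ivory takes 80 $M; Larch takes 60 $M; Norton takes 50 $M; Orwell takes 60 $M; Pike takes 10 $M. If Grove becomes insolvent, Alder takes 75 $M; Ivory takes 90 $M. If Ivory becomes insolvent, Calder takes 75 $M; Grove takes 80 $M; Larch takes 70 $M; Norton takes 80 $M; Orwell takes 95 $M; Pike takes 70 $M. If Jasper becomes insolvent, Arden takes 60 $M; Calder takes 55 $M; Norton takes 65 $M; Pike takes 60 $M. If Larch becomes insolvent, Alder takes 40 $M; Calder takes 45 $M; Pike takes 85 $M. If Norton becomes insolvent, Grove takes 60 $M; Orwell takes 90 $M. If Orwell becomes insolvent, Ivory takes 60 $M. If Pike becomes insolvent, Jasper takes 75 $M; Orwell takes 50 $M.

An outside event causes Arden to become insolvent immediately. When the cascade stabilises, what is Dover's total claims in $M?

80

Round 1 — Arden becomes insolvent (initial).
  Alder: +60 → 60 < 120
  Grove: +45 → 45 < 100
  Ivory: +20 → 20 < 100
  Norton: +50 → 50 < 110
  Pike: +90 → 90 ≥ 90
Round 2 — Pike becomes insolvent.
  Jasper: +75 → 75 ≥ 50
  Orwell: +50 → 50 < 110
Round 3 — Jasper becomes insolvent.
  Calder: +55 → 55 < 110
  Norton: +65 → 115 ≥ 110
Round 4 — Norton becomes insolvent.
  Grove: +60 → 105 ≥ 100
  Orwell: +90 → 140 ≥ 110
Round 5 — Grove, Orwell become insolvent.
  Alder: +75 → 135 ≥ 120
  Ivory: +90+60 → 170 ≥ 100
Round 6 — Alder, Ivory become insolvent.
  Calder: +75 → 130 ≥ 110
  Dover: +80 → 80 < 120
  Elm: +35 → 35 < 110
  Larch: +50+70 → 120 ≥ 60
Round 7 — Calder, Larch become insolvent.
No further insolvencies.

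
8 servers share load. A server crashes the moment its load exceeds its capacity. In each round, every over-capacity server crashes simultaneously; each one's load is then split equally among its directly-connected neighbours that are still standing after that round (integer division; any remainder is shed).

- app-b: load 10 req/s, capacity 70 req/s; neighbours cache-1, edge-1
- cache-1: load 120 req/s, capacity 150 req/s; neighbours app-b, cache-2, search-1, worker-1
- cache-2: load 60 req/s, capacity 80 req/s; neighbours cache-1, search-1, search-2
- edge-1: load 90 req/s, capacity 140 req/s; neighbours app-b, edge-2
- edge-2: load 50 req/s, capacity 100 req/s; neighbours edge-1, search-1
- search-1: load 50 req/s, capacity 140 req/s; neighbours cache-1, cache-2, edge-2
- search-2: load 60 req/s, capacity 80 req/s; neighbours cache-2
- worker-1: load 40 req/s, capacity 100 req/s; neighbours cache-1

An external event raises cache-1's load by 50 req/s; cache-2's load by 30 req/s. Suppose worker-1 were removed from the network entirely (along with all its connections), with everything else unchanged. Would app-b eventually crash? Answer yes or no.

With worker-1 removed:
Round 1 — cache-1 at 170 > 150; cache-2 at 90 > 80. cache-1, cache-2 crash.
  cache-1 sheds 170 req/s to app-b, search-1: 85 each.
    app-b: 10+85 = 95 > 70
    search-1: 50+85 = 135 ≤ 140
  cache-2 sheds 90 req/s to search-1, search-2: 45 each.
    search-1: 135+45 = 180 > 140
    search-2: 60+45 = 105 > 80
Round 2 — app-b, search-1, search-2 crash.
  app-b sheds 95 req/s to edge-1: 95 each.
    edge-1: 90+95 = 185 > 140
  search-1 sheds 180 req/s to edge-2: 180 each.
    edge-2: 50+180 = 230 > 100
  search-2 sheds 105 req/s: no online neighbours, lost.
Round 3 — edge-1, edge-2 crash.
  edge-1 sheds 185 req/s: no online neighbours, lost.
  edge-2 sheds 230 req/s: no online neighbours, lost.
No further crashes.

yes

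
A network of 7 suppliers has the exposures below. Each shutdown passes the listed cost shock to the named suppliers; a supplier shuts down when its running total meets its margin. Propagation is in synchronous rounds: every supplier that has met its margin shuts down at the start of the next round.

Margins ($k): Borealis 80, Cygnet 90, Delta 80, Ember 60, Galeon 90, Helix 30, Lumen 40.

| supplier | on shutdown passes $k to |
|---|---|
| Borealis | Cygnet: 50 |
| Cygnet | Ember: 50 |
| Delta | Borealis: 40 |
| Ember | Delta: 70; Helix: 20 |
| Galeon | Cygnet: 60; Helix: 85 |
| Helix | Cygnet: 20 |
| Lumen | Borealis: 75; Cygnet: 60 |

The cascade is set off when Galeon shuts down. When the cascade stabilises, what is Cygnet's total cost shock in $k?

80

Round 1 — Galeon shuts down (initial).
  Cygnet: +60 → 60 < 90
  Helix: +85 → 85 ≥ 30
Round 2 — Helix shuts down.
  Cygnet: +20 → 80 < 90
No further shutdowns.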